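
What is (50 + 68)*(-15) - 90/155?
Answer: -54888/31 ≈ -1770.6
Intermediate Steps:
(50 + 68)*(-15) - 90/155 = 118*(-15) - 90*1/155 = -1770 - 18/31 = -54888/31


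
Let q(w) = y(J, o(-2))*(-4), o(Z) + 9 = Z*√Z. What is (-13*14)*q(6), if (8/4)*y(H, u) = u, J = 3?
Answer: -3276 - 728*I*√2 ≈ -3276.0 - 1029.5*I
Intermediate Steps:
o(Z) = -9 + Z^(3/2) (o(Z) = -9 + Z*√Z = -9 + Z^(3/2))
y(H, u) = u/2
q(w) = 18 + 4*I*√2 (q(w) = ((-9 + (-2)^(3/2))/2)*(-4) = ((-9 - 2*I*√2)/2)*(-4) = (-9/2 - I*√2)*(-4) = 18 + 4*I*√2)
(-13*14)*q(6) = (-13*14)*(18 + 4*I*√2) = -182*(18 + 4*I*√2) = -3276 - 728*I*√2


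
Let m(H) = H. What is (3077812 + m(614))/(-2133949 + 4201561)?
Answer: 513071/344602 ≈ 1.4889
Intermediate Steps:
(3077812 + m(614))/(-2133949 + 4201561) = (3077812 + 614)/(-2133949 + 4201561) = 3078426/2067612 = 3078426*(1/2067612) = 513071/344602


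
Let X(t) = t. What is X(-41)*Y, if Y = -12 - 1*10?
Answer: 902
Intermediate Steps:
Y = -22 (Y = -12 - 10 = -22)
X(-41)*Y = -41*(-22) = 902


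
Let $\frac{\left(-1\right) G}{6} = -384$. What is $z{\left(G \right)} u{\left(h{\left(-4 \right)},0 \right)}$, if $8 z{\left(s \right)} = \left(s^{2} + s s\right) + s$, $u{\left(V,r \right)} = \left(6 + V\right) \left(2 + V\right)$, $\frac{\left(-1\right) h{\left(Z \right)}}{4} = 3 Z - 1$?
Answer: $4157391744$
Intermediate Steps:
$h{\left(Z \right)} = 4 - 12 Z$ ($h{\left(Z \right)} = - 4 \left(3 Z - 1\right) = - 4 \left(-1 + 3 Z\right) = 4 - 12 Z$)
$u{\left(V,r \right)} = \left(2 + V\right) \left(6 + V\right)$
$G = 2304$ ($G = \left(-6\right) \left(-384\right) = 2304$)
$z{\left(s \right)} = \frac{s^{2}}{4} + \frac{s}{8}$ ($z{\left(s \right)} = \frac{\left(s^{2} + s s\right) + s}{8} = \frac{\left(s^{2} + s^{2}\right) + s}{8} = \frac{2 s^{2} + s}{8} = \frac{s + 2 s^{2}}{8} = \frac{s^{2}}{4} + \frac{s}{8}$)
$z{\left(G \right)} u{\left(h{\left(-4 \right)},0 \right)} = \frac{1}{8} \cdot 2304 \left(1 + 2 \cdot 2304\right) \left(12 + \left(4 - -48\right)^{2} + 8 \left(4 - -48\right)\right) = \frac{1}{8} \cdot 2304 \left(1 + 4608\right) \left(12 + \left(4 + 48\right)^{2} + 8 \left(4 + 48\right)\right) = \frac{1}{8} \cdot 2304 \cdot 4609 \left(12 + 52^{2} + 8 \cdot 52\right) = 1327392 \left(12 + 2704 + 416\right) = 1327392 \cdot 3132 = 4157391744$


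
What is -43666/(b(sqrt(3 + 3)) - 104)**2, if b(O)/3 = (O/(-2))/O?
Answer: -174664/44521 ≈ -3.9232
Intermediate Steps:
b(O) = -3/2 (b(O) = 3*((O/(-2))/O) = 3*((O*(-1/2))/O) = 3*((-O/2)/O) = 3*(-1/2) = -3/2)
-43666/(b(sqrt(3 + 3)) - 104)**2 = -43666/(-3/2 - 104)**2 = -43666/((-211/2)**2) = -43666/44521/4 = -43666*4/44521 = -174664/44521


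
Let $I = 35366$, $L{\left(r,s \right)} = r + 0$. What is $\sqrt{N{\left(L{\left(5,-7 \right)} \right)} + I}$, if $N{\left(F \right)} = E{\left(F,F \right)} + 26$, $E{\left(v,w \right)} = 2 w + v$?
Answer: $\sqrt{35407} \approx 188.17$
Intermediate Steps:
$E{\left(v,w \right)} = v + 2 w$
$L{\left(r,s \right)} = r$
$N{\left(F \right)} = 26 + 3 F$ ($N{\left(F \right)} = \left(F + 2 F\right) + 26 = 3 F + 26 = 26 + 3 F$)
$\sqrt{N{\left(L{\left(5,-7 \right)} \right)} + I} = \sqrt{\left(26 + 3 \cdot 5\right) + 35366} = \sqrt{\left(26 + 15\right) + 35366} = \sqrt{41 + 35366} = \sqrt{35407}$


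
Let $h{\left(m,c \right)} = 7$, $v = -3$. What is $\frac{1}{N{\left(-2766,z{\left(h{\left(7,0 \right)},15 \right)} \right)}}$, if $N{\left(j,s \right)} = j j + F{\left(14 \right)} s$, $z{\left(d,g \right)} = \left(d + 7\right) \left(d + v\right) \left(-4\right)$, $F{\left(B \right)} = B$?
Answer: $\frac{1}{7647620} \approx 1.3076 \cdot 10^{-7}$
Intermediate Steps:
$z{\left(d,g \right)} = - 4 \left(-3 + d\right) \left(7 + d\right)$ ($z{\left(d,g \right)} = \left(d + 7\right) \left(d - 3\right) \left(-4\right) = \left(7 + d\right) \left(-3 + d\right) \left(-4\right) = \left(-3 + d\right) \left(7 + d\right) \left(-4\right) = - 4 \left(-3 + d\right) \left(7 + d\right)$)
$N{\left(j,s \right)} = j^{2} + 14 s$ ($N{\left(j,s \right)} = j j + 14 s = j^{2} + 14 s$)
$\frac{1}{N{\left(-2766,z{\left(h{\left(7,0 \right)},15 \right)} \right)}} = \frac{1}{\left(-2766\right)^{2} + 14 \left(84 - 112 - 4 \cdot 7^{2}\right)} = \frac{1}{7650756 + 14 \left(84 - 112 - 196\right)} = \frac{1}{7650756 + 14 \left(-224\right)} = \frac{1}{7650756 - 3136} = \frac{1}{7647620}$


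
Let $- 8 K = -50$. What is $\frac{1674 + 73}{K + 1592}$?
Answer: $\frac{6988}{6393} \approx 1.0931$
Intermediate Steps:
$K = \frac{25}{4}$ ($K = \left(- \frac{1}{8}\right) \left(-50\right) = \frac{25}{4} \approx 6.25$)
$\frac{1674 + 73}{K + 1592} = \frac{1674 + 73}{\frac{25}{4} + 1592} = \frac{1747}{\frac{6393}{4}} = 1747 \cdot \frac{4}{6393} = \frac{6988}{6393}$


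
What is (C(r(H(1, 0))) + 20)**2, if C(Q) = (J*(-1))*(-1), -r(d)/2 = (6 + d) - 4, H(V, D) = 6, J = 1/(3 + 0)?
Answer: 3721/9 ≈ 413.44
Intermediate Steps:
J = 1/3 ≈ 0.33333
r(d) = -4 - 2*d (r(d) = -2*((6 + d) - 4) = -2*(2 + d) = -4 - 2*d)
C(Q) = 1/3 (C(Q) = ((1/3)*(-1))*(-1) = -1/3*(-1) = 1/3)
(C(r(H(1, 0))) + 20)**2 = (1/3 + 20)**2 = (61/3)**2 = 3721/9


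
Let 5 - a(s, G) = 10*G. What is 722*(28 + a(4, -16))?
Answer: 139346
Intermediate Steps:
a(s, G) = 5 - 10*G
722*(28 + a(4, -16)) = 722*(28 + (5 - 10*(-16))) = 722*(28 + (5 + 160)) = 722*(28 + 165) = 722*193 = 139346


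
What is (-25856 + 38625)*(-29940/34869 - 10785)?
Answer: -1600773362915/11623 ≈ -1.3772e+8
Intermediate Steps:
(-25856 + 38625)*(-29940/34869 - 10785) = 12769*(-29940*1/34869 - 10785) = 12769*(-9980/11623 - 10785) = 12769*(-125364035/11623) = -1600773362915/11623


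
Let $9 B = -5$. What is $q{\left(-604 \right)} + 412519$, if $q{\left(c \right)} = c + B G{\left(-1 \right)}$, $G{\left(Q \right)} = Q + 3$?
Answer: $\frac{3707225}{9} \approx 4.1191 \cdot 10^{5}$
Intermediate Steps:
$G{\left(Q \right)} = 3 + Q$
$B = - \frac{5}{9}$ ($B = \frac{1}{9} \left(-5\right) = - \frac{5}{9} \approx -0.55556$)
$q{\left(c \right)} = - \frac{10}{9} + c$ ($q{\left(c \right)} = c - \frac{5 \left(3 - 1\right)}{9} = c - \frac{10}{9} = - \frac{10}{9} + c$)
$q{\left(-604 \right)} + 412519 = \left(- \frac{10}{9} - 604\right) + 412519 = - \frac{5446}{9} + 412519 = \frac{3707225}{9}$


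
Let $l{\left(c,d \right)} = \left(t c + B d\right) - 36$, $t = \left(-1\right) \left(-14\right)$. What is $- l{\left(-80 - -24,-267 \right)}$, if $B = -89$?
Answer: $-22943$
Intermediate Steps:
$t = 14$
$l{\left(c,d \right)} = -36 - 89 d + 14 c$ ($l{\left(c,d \right)} = \left(14 c - 89 d\right) - 36 = \left(- 89 d + 14 c\right) - 36 = -36 - 89 d + 14 c$)
$- l{\left(-80 - -24,-267 \right)} = - (-36 - -23763 + 14 \left(-80 - -24\right)) = - (-36 + 23763 + 14 \left(-80 + 24\right)) = - (-36 + 23763 + 14 \left(-56\right)) = - (-36 + 23763 - 784) = \left(-1\right) 22943 = -22943$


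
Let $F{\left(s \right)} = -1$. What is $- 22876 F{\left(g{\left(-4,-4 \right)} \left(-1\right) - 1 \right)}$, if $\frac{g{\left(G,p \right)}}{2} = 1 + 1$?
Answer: $22876$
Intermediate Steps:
$g{\left(G,p \right)} = 4$ ($g{\left(G,p \right)} = 2 \left(1 + 1\right) = 2 \cdot 2 = 4$)
$- 22876 F{\left(g{\left(-4,-4 \right)} \left(-1\right) - 1 \right)} = \left(-22876\right) \left(-1\right) = 22876$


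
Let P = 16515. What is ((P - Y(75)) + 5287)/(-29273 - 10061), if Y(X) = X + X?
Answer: -10826/19667 ≈ -0.55047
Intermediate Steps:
Y(X) = 2*X
((P - Y(75)) + 5287)/(-29273 - 10061) = ((16515 - 2*75) + 5287)/(-29273 - 10061) = ((16515 - 1*150) + 5287)/(-39334) = ((16515 - 150) + 5287)*(-1/39334) = (16365 + 5287)*(-1/39334) = 21652*(-1/39334) = -10826/19667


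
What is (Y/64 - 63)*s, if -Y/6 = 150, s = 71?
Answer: -87543/16 ≈ -5471.4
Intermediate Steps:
Y = -900 (Y = -6*150 = -900)
(Y/64 - 63)*s = (-900/64 - 63)*71 = (-900*1/64 - 63)*71 = (-225/16 - 63)*71 = -1233/16*71 = -87543/16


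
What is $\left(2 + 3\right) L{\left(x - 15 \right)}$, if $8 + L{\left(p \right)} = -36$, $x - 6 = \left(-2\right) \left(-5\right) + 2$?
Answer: $-220$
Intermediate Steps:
$x = 18$ ($x = 6 + \left(\left(-2\right) \left(-5\right) + 2\right) = 6 + \left(10 + 2\right) = 6 + 12 = 18$)
$L{\left(p \right)} = -44$ ($L{\left(p \right)} = -8 - 36 = -44$)
$\left(2 + 3\right) L{\left(x - 15 \right)} = \left(2 + 3\right) \left(-44\right) = 5 \left(-44\right) = -220$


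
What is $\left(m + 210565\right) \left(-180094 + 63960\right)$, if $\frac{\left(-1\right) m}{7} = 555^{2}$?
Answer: $225951471740$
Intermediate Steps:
$m = -2156175$ ($m = - 7 \cdot 555^{2} = \left(-7\right) 308025 = -2156175$)
$\left(m + 210565\right) \left(-180094 + 63960\right) = \left(-2156175 + 210565\right) \left(-180094 + 63960\right) = \left(-1945610\right) \left(-116134\right) = 225951471740$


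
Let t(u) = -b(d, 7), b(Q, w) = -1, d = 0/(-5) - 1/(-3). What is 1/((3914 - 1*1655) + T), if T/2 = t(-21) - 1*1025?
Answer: 1/211 ≈ 0.0047393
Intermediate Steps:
d = 1/3 (d = 0*(-1/5) - 1*(-1/3) = 0 + 1/3 = 1/3 ≈ 0.33333)
t(u) = 1 (t(u) = -1*(-1) = 1)
T = -2048 (T = 2*(1 - 1*1025) = 2*(1 - 1025) = 2*(-1024) = -2048)
1/((3914 - 1*1655) + T) = 1/((3914 - 1*1655) - 2048) = 1/((3914 - 1655) - 2048) = 1/(2259 - 2048) = 1/211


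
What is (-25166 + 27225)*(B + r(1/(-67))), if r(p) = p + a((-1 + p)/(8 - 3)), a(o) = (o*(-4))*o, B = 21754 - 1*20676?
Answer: 249053302361/112225 ≈ 2.2192e+6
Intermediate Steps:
B = 1078 (B = 21754 - 20676 = 1078)
a(o) = -4*o² (a(o) = (-4*o)*o = -4*o²)
r(p) = p - 4*(-⅕ + p/5)² (r(p) = p - 4*(-1 + p)²/(8 - 3)² = p - 4*(-1 + p)²/25 = p - 4*(-⅕ + p/5)²)
(-25166 + 27225)*(B + r(1/(-67))) = (-25166 + 27225)*(1078 + (1/(-67) - 4*(-1 + 1/(-67))²/25)) = 2059*(1078 + (-1/67 - 4*(-1 - 1/67)²/25)) = 2059*(1078 + (-1/67 - 4*(-68/67)²/25)) = 2059*(1078 + (-1/67 - 4/25*4624/4489)) = 2059*(1078 + (-1/67 - 18496/112225)) = 2059*(1078 - 20171/112225) = 2059*(120958379/112225) = 249053302361/112225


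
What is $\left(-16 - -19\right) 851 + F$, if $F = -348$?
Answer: $2205$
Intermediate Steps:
$\left(-16 - -19\right) 851 + F = \left(-16 - -19\right) 851 - 348 = \left(-16 + 19\right) 851 - 348 = 3 \cdot 851 - 348 = 2553 - 348 = 2205$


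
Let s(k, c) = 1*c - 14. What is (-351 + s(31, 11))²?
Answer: 125316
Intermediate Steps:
s(k, c) = -14 + c (s(k, c) = c - 14 = -14 + c)
(-351 + s(31, 11))² = (-351 + (-14 + 11))² = (-351 - 3)² = (-354)² = 125316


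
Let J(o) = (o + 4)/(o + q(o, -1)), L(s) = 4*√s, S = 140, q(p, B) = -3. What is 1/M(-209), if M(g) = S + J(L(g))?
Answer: 4221/595135 + I*√209/2380540 ≈ 0.0070925 + 6.0729e-6*I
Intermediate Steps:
J(o) = (4 + o)/(-3 + o) (J(o) = (o + 4)/(o - 3) = (4 + o)/(-3 + o))
M(g) = 140 + (4 + 4*√g)/(-3 + 4*√g)
1/M(-209) = 1/(4*(-104 + 141*√(-209))/(-3 + 4*√(-209))) = 1/(4*(-104 + 141*(I*√209))/(-3 + 4*(I*√209))) = 1/(4*(-104 + 141*I*√209)/(-3 + 4*I*√209)) = (-3 + 4*I*√209)/(4*(-104 + 141*I*√209))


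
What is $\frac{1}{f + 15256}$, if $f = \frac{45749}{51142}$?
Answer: $\frac{51142}{780268101} \approx 6.5544 \cdot 10^{-5}$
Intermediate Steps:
$f = \frac{45749}{51142}$ ($f = 45749 \cdot \frac{1}{51142} = \frac{45749}{51142} \approx 0.89455$)
$\frac{1}{f + 15256} = \frac{1}{\frac{45749}{51142} + 15256} = \frac{1}{\frac{780268101}{51142}} = \frac{51142}{780268101}$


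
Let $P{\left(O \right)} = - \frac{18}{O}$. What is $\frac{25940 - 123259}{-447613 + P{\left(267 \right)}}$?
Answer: $\frac{8661391}{39837563} \approx 0.21742$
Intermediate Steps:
$\frac{25940 - 123259}{-447613 + P{\left(267 \right)}} = \frac{25940 - 123259}{-447613 - \frac{18}{267}} = \frac{25940 - 123259}{-447613 - \frac{6}{89}} = - \frac{97319}{-447613 - \frac{6}{89}} = - \frac{97319}{- \frac{39837563}{89}} = \left(-97319\right) \left(- \frac{89}{39837563}\right) = \frac{8661391}{39837563}$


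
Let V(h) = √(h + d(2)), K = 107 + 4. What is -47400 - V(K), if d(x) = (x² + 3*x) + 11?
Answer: -47400 - 2*√33 ≈ -47412.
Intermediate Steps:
d(x) = 11 + x² + 3*x
K = 111
V(h) = √(21 + h) (V(h) = √(h + (11 + 2² + 3*2)) = √(h + (11 + 4 + 6)) = √(h + 21) = √(21 + h))
-47400 - V(K) = -47400 - √(21 + 111) = -47400 - √132 = -47400 - 2*√33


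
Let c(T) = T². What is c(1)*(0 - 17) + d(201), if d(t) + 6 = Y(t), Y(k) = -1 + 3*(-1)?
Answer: -27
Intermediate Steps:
Y(k) = -4 (Y(k) = -1 - 3 = -4)
d(t) = -10 (d(t) = -6 - 4 = -10)
c(1)*(0 - 17) + d(201) = 1²*(0 - 17) - 10 = 1*(-17) - 10 = -17 - 10 = -27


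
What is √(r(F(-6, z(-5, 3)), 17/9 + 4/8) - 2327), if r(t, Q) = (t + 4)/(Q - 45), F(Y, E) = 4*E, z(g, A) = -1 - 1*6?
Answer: I*√1368617159/767 ≈ 48.233*I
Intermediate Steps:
z(g, A) = -7 (z(g, A) = -1 - 6 = -7)
r(t, Q) = (4 + t)/(-45 + Q)
√(r(F(-6, z(-5, 3)), 17/9 + 4/8) - 2327) = √((4 + 4*(-7))/(-45 + (17/9 + 4/8)) - 2327) = √((4 - 28)/(-45 + (17*(⅑) + 4*(⅛))) - 2327) = √(-24/(-45 + (17/9 + ½)) - 2327) = √(-24/(-45 + 43/18) - 2327) = √(-24/(-767/18) - 2327) = √(-18/767*(-24) - 2327) = √(432/767 - 2327) = √(-1784377/767) = I*√1368617159/767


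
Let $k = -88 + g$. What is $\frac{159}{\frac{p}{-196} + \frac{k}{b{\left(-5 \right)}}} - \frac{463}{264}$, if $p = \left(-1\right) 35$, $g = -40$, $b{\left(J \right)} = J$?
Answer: $\frac{467297}{105864} \approx 4.4141$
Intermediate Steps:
$k = -128$ ($k = -88 - 40 = -128$)
$p = -35$
$\frac{159}{\frac{p}{-196} + \frac{k}{b{\left(-5 \right)}}} - \frac{463}{264} = \frac{159}{- \frac{35}{-196} - \frac{128}{-5}} - \frac{463}{264} = \frac{159}{\left(-35\right) \left(- \frac{1}{196}\right) - - \frac{128}{5}} - \frac{463}{264} = \frac{159}{\frac{5}{28} + \frac{128}{5}} - \frac{463}{264} = \frac{159}{\frac{3609}{140}} - \frac{463}{264} = 159 \cdot \frac{140}{3609} - \frac{463}{264} = \frac{7420}{1203} - \frac{463}{264} = \frac{467297}{105864}$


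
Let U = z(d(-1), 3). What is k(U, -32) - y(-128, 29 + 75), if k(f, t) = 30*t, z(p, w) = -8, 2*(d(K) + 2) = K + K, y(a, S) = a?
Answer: -832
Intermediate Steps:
d(K) = -2 + K (d(K) = -2 + (K + K)/2 = -2 + (2*K)/2 = -2 + K)
U = -8
k(U, -32) - y(-128, 29 + 75) = 30*(-32) - 1*(-128) = -960 + 128 = -832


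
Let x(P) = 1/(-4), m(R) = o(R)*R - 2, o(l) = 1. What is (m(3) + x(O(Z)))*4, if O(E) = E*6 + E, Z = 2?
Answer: 3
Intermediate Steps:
O(E) = 7*E (O(E) = 6*E + E = 7*E)
m(R) = -2 + R (m(R) = 1*R - 2 = R - 2 = -2 + R)
x(P) = -¼
(m(3) + x(O(Z)))*4 = ((-2 + 3) - ¼)*4 = (1 - ¼)*4 = (¾)*4 = 3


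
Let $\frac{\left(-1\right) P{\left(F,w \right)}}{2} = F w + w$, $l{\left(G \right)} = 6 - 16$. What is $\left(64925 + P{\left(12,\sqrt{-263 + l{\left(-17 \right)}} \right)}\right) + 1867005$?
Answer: $1931930 - 26 i \sqrt{273} \approx 1.9319 \cdot 10^{6} - 429.59 i$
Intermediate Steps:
$l{\left(G \right)} = -10$ ($l{\left(G \right)} = 6 - 16 = -10$)
$P{\left(F,w \right)} = - 2 w - 2 F w$ ($P{\left(F,w \right)} = - 2 \left(F w + w\right) = - 2 \left(w + F w\right) = - 2 w - 2 F w$)
$\left(64925 + P{\left(12,\sqrt{-263 + l{\left(-17 \right)}} \right)}\right) + 1867005 = \left(64925 - 2 \sqrt{-263 - 10} \left(1 + 12\right)\right) + 1867005 = \left(64925 - 2 \sqrt{-273} \cdot 13\right) + 1867005 = \left(64925 - 2 i \sqrt{273} \cdot 13\right) + 1867005 = \left(64925 - 26 i \sqrt{273}\right) + 1867005 = 1931930 - 26 i \sqrt{273}$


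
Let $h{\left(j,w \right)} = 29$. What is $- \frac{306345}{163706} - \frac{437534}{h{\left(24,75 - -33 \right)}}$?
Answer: $- \frac{71635825009}{4747474} \approx -15089.0$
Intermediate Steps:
$- \frac{306345}{163706} - \frac{437534}{h{\left(24,75 - -33 \right)}} = - \frac{306345}{163706} - \frac{437534}{29} = - \frac{71635825009}{4747474}$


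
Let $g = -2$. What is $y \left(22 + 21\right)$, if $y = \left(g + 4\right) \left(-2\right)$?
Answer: $-172$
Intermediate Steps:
$y = -4$ ($y = \left(-2 + 4\right) \left(-2\right) = 2 \left(-2\right) = -4$)
$y \left(22 + 21\right) = - 4 \left(22 + 21\right) = \left(-4\right) 43 = -172$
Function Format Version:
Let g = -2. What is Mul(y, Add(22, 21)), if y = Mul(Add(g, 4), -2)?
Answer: -172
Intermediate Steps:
y = -4 (y = Mul(Add(-2, 4), -2) = Mul(2, -2) = -4)
Mul(y, Add(22, 21)) = Mul(-4, Add(22, 21)) = Mul(-4, 43) = -172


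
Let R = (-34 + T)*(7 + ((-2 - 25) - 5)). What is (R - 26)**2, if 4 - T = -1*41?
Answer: 90601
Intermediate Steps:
T = 45 (T = 4 - (-1)*41 = 4 - 1*(-41) = 4 + 41 = 45)
R = -275 (R = (-34 + 45)*(7 + ((-2 - 25) - 5)) = 11*(7 + (-27 - 5)) = 11*(7 - 32) = 11*(-25) = -275)
(R - 26)**2 = (-275 - 26)**2 = (-301)**2 = 90601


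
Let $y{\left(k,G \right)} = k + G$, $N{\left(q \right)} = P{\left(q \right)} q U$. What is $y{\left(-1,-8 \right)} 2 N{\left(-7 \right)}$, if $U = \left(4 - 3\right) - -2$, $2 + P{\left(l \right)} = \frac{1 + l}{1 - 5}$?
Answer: $-189$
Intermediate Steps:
$P{\left(l \right)} = - \frac{9}{4} - \frac{l}{4}$ ($P{\left(l \right)} = -2 + \frac{1 + l}{1 - 5} = -2 + \frac{1 + l}{-4} = -2 + \left(1 + l\right) \left(- \frac{1}{4}\right) = -2 - \left(\frac{1}{4} + \frac{l}{4}\right) = - \frac{9}{4} - \frac{l}{4}$)
$U = 3$ ($U = 1 + 2 = 3$)
$N{\left(q \right)} = 3 q \left(- \frac{9}{4} - \frac{q}{4}\right)$ ($N{\left(q \right)} = \left(- \frac{9}{4} - \frac{q}{4}\right) q 3 = q \left(- \frac{9}{4} - \frac{q}{4}\right) 3 = 3 q \left(- \frac{9}{4} - \frac{q}{4}\right)$)
$y{\left(k,G \right)} = G + k$
$y{\left(-1,-8 \right)} 2 N{\left(-7 \right)} = \left(-8 - 1\right) 2 \left(\left(- \frac{3}{4}\right) \left(-7\right) \left(9 - 7\right)\right) = \left(-9\right) 2 \left(\left(- \frac{3}{4}\right) \left(-7\right) 2\right) = \left(-18\right) \frac{21}{2} = -189$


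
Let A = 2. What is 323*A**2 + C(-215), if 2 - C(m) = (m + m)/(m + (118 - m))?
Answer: 76561/59 ≈ 1297.6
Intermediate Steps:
C(m) = 2 - m/59 (C(m) = 2 - (m + m)/(m + (118 - m)) = 2 - 2*m/118 = 2 - m/59)
323*A**2 + C(-215) = 323*2**2 + (2 - 1/59*(-215)) = 323*4 + (2 + 215/59) = 1292 + 333/59 = 76561/59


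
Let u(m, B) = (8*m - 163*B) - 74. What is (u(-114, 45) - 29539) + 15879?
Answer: -21981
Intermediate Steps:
u(m, B) = -74 - 163*B + 8*m (u(m, B) = (-163*B + 8*m) - 74 = -74 - 163*B + 8*m)
(u(-114, 45) - 29539) + 15879 = ((-74 - 163*45 + 8*(-114)) - 29539) + 15879 = ((-74 - 7335 - 912) - 29539) + 15879 = (-8321 - 29539) + 15879 = -37860 + 15879 = -21981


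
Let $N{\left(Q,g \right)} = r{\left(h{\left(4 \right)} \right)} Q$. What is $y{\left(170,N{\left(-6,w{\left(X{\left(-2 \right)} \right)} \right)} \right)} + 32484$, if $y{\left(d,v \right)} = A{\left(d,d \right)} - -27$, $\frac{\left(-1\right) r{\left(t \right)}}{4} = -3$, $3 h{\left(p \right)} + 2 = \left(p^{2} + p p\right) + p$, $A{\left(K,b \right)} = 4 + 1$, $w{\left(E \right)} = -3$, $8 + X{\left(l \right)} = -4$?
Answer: $32516$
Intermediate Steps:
$X{\left(l \right)} = -12$ ($X{\left(l \right)} = -8 - 4 = -12$)
$A{\left(K,b \right)} = 5$
$h{\left(p \right)} = - \frac{2}{3} + \frac{p}{3} + \frac{2 p^{2}}{3}$ ($h{\left(p \right)} = - \frac{2}{3} + \frac{\left(p^{2} + p p\right) + p}{3} = - \frac{2}{3} + \frac{\left(p^{2} + p^{2}\right) + p}{3} = - \frac{2}{3} + \frac{2 p^{2} + p}{3} = - \frac{2}{3} + \frac{p + 2 p^{2}}{3} = - \frac{2}{3} + \left(\frac{p}{3} + \frac{2 p^{2}}{3}\right) = - \frac{2}{3} + \frac{p}{3} + \frac{2 p^{2}}{3}$)
$r{\left(t \right)} = 12$ ($r{\left(t \right)} = \left(-4\right) \left(-3\right) = 12$)
$N{\left(Q,g \right)} = 12 Q$
$y{\left(d,v \right)} = 32$ ($y{\left(d,v \right)} = 5 - -27 = 5 + 27 = 32$)
$y{\left(170,N{\left(-6,w{\left(X{\left(-2 \right)} \right)} \right)} \right)} + 32484 = 32 + 32484 = 32516$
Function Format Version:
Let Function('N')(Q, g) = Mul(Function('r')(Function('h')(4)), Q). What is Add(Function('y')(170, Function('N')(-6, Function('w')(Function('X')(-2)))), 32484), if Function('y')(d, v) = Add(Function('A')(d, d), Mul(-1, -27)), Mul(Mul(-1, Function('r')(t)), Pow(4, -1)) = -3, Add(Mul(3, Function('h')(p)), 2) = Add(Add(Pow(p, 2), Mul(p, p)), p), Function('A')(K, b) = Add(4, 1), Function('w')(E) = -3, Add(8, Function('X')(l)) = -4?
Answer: 32516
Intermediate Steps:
Function('X')(l) = -12 (Function('X')(l) = Add(-8, -4) = -12)
Function('A')(K, b) = 5
Function('h')(p) = Add(Rational(-2, 3), Mul(Rational(1, 3), p), Mul(Rational(2, 3), Pow(p, 2))) (Function('h')(p) = Add(Rational(-2, 3), Mul(Rational(1, 3), Add(Add(Pow(p, 2), Mul(p, p)), p))) = Add(Rational(-2, 3), Mul(Rational(1, 3), Add(Add(Pow(p, 2), Pow(p, 2)), p))) = Add(Rational(-2, 3), Mul(Rational(1, 3), Add(Mul(2, Pow(p, 2)), p))) = Add(Rational(-2, 3), Mul(Rational(1, 3), Add(p, Mul(2, Pow(p, 2))))) = Add(Rational(-2, 3), Add(Mul(Rational(1, 3), p), Mul(Rational(2, 3), Pow(p, 2)))) = Add(Rational(-2, 3), Mul(Rational(1, 3), p), Mul(Rational(2, 3), Pow(p, 2))))
Function('r')(t) = 12 (Function('r')(t) = Mul(-4, -3) = 12)
Function('N')(Q, g) = Mul(12, Q)
Function('y')(d, v) = 32 (Function('y')(d, v) = Add(5, Mul(-1, -27)) = Add(5, 27) = 32)
Add(Function('y')(170, Function('N')(-6, Function('w')(Function('X')(-2)))), 32484) = Add(32, 32484) = 32516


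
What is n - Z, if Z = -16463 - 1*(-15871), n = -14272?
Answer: -13680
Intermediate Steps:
Z = -592 (Z = -16463 + 15871 = -592)
n - Z = -14272 - 1*(-592) = -14272 + 592 = -13680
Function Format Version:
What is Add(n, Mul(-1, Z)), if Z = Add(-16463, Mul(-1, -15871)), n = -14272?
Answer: -13680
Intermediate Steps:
Z = -592 (Z = Add(-16463, 15871) = -592)
Add(n, Mul(-1, Z)) = Add(-14272, Mul(-1, -592)) = Add(-14272, 592) = -13680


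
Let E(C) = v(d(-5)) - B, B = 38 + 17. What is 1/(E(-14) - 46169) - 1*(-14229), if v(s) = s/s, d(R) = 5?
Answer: 657707066/46223 ≈ 14229.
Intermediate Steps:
v(s) = 1
B = 55
E(C) = -54 (E(C) = 1 - 1*55 = 1 - 55 = -54)
1/(E(-14) - 46169) - 1*(-14229) = 1/(-54 - 46169) - 1*(-14229) = 1/(-46223) + 14229 = -1/46223 + 14229 = 657707066/46223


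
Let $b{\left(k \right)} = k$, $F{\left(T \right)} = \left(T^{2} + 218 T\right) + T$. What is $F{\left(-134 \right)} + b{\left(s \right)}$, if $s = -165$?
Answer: $-11555$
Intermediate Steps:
$F{\left(T \right)} = T^{2} + 219 T$
$F{\left(-134 \right)} + b{\left(s \right)} = - 134 \left(219 - 134\right) - 165 = \left(-134\right) 85 - 165 = -11390 - 165 = -11555$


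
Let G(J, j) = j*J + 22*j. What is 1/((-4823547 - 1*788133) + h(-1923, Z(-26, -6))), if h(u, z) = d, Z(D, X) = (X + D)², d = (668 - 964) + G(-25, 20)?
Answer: -1/5612036 ≈ -1.7819e-7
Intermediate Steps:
G(J, j) = 22*j + J*j (G(J, j) = J*j + 22*j = 22*j + J*j)
d = -356 (d = (668 - 964) + 20*(22 - 25) = -296 + 20*(-3) = -296 - 60 = -356)
Z(D, X) = (D + X)²
h(u, z) = -356
1/((-4823547 - 1*788133) + h(-1923, Z(-26, -6))) = 1/((-4823547 - 1*788133) - 356) = 1/((-4823547 - 788133) - 356) = 1/(-5611680 - 356) = 1/(-5612036) = -1/5612036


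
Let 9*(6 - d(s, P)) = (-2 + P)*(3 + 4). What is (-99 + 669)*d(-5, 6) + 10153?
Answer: 35399/3 ≈ 11800.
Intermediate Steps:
d(s, P) = 68/9 - 7*P/9 (d(s, P) = 6 - (-2 + P)*(3 + 4)/9 = 6 - (-2 + P)*7/9 = 6 - (-14 + 7*P)/9 = 6 + (14/9 - 7*P/9) = 68/9 - 7*P/9)
(-99 + 669)*d(-5, 6) + 10153 = (-99 + 669)*(68/9 - 7/9*6) + 10153 = 570*(68/9 - 14/3) + 10153 = 570*(26/9) + 10153 = 4940/3 + 10153 = 35399/3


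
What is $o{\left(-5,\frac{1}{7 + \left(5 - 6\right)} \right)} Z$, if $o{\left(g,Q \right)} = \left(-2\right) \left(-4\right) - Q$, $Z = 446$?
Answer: $\frac{10481}{3} \approx 3493.7$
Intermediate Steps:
$o{\left(g,Q \right)} = 8 - Q$
$o{\left(-5,\frac{1}{7 + \left(5 - 6\right)} \right)} Z = \left(8 - \frac{1}{7 + \left(5 - 6\right)}\right) 446 = \left(8 - \frac{1}{7 - 1}\right) 446 = \left(8 - \frac{1}{6}\right) 446 = \frac{47}{6} \cdot 446 = \frac{10481}{3}$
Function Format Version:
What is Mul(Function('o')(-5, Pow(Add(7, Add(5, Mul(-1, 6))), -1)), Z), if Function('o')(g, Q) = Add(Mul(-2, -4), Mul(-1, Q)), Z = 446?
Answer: Rational(10481, 3) ≈ 3493.7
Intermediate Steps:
Function('o')(g, Q) = Add(8, Mul(-1, Q))
Mul(Function('o')(-5, Pow(Add(7, Add(5, Mul(-1, 6))), -1)), Z) = Mul(Add(8, Mul(-1, Pow(Add(7, Add(5, Mul(-1, 6))), -1))), 446) = Mul(Add(8, Mul(-1, Pow(Add(7, Add(5, -6)), -1))), 446) = Mul(Add(8, Mul(-1, Pow(Add(7, -1), -1))), 446) = Mul(Add(8, Mul(-1, Pow(6, -1))), 446) = Mul(Add(8, Mul(-1, Rational(1, 6))), 446) = Mul(Add(8, Rational(-1, 6)), 446) = Mul(Rational(47, 6), 446) = Rational(10481, 3)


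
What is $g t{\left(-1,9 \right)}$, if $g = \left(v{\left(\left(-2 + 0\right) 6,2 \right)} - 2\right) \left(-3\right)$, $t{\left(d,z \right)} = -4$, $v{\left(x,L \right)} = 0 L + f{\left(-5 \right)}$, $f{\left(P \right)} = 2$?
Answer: $0$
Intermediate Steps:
$v{\left(x,L \right)} = 2$ ($v{\left(x,L \right)} = 0 L + 2 = 0 + 2 = 2$)
$g = 0$ ($g = \left(2 - 2\right) \left(-3\right) = 0 \left(-3\right) = 0$)
$g t{\left(-1,9 \right)} = 0 \left(-4\right) = 0$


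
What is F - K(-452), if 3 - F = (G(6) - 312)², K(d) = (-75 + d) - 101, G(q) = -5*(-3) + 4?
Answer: -85218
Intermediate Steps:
G(q) = 19 (G(q) = 15 + 4 = 19)
K(d) = -176 + d
F = -85846 (F = 3 - (19 - 312)² = 3 - 1*(-293)² = 3 - 1*85849 = 3 - 85849 = -85846)
F - K(-452) = -85846 - (-176 - 452) = -85846 - 1*(-628) = -85846 + 628 = -85218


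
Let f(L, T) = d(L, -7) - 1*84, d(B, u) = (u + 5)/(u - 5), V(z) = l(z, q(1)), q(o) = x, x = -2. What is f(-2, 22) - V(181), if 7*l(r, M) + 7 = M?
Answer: -3467/42 ≈ -82.548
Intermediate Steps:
q(o) = -2
l(r, M) = -1 + M/7
V(z) = -9/7 (V(z) = -1 + (⅐)*(-2) = -1 - 2/7 = -9/7)
d(B, u) = (5 + u)/(-5 + u)
f(L, T) = -503/6 (f(L, T) = (5 - 7)/(-5 - 7) - 1*84 = -2/(-12) - 84 = -1/12*(-2) - 84 = ⅙ - 84 = -503/6)
f(-2, 22) - V(181) = -503/6 - 1*(-9/7) = -503/6 + 9/7 = -3467/42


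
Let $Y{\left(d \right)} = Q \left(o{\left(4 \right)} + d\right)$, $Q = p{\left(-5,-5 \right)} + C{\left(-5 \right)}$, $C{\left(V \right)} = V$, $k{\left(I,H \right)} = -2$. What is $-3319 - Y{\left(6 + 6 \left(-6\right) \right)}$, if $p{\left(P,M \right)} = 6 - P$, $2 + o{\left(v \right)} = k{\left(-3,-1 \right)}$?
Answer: $-3115$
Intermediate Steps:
$o{\left(v \right)} = -4$ ($o{\left(v \right)} = -2 - 2 = -4$)
$Q = 6$ ($Q = \left(6 - -5\right) - 5 = \left(6 + 5\right) - 5 = 11 - 5 = 6$)
$Y{\left(d \right)} = -24 + 6 d$ ($Y{\left(d \right)} = 6 \left(-4 + d\right) = -24 + 6 d$)
$-3319 - Y{\left(6 + 6 \left(-6\right) \right)} = -3319 - \left(-24 + 6 \left(6 + 6 \left(-6\right)\right)\right) = -3319 - \left(-24 + 6 \left(6 - 36\right)\right) = -3319 - \left(-24 + 6 \left(-30\right)\right) = -3319 - \left(-24 - 180\right) = -3319 - -204 = -3319 + 204 = -3115$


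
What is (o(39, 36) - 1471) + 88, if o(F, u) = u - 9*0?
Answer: -1347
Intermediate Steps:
o(F, u) = u (o(F, u) = u - 1*0 = u + 0 = u)
(o(39, 36) - 1471) + 88 = (36 - 1471) + 88 = -1435 + 88 = -1347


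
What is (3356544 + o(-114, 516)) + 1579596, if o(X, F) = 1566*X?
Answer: 4757616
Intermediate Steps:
(3356544 + o(-114, 516)) + 1579596 = (3356544 + 1566*(-114)) + 1579596 = (3356544 - 178524) + 1579596 = 3178020 + 1579596 = 4757616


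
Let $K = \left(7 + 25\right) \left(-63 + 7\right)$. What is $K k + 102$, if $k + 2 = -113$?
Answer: $206182$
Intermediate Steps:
$k = -115$ ($k = -2 - 113 = -115$)
$K = -1792$ ($K = 32 \left(-56\right) = -1792$)
$K k + 102 = \left(-1792\right) \left(-115\right) + 102 = 206080 + 102 = 206182$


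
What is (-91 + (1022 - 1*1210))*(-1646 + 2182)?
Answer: -149544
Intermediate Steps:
(-91 + (1022 - 1*1210))*(-1646 + 2182) = (-91 + (1022 - 1210))*536 = (-91 - 188)*536 = -279*536 = -149544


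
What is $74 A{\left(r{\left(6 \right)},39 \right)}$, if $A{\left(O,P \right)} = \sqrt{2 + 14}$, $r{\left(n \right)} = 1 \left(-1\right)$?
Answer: $296$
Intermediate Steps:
$r{\left(n \right)} = -1$
$A{\left(O,P \right)} = 4$ ($A{\left(O,P \right)} = \sqrt{16} = 4$)
$74 A{\left(r{\left(6 \right)},39 \right)} = 74 \cdot 4 = 296$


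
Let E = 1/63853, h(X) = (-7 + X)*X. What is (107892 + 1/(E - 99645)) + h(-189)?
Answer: 922174458156371/6362632184 ≈ 1.4494e+5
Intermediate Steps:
h(X) = X*(-7 + X)
E = 1/63853 ≈ 1.5661e-5
(107892 + 1/(E - 99645)) + h(-189) = (107892 + 1/(1/63853 - 99645)) - 189*(-7 - 189) = (107892 + 1/(-6362632184/63853)) - 189*(-196) = (107892 - 63853/6362632184) + 37044 = 686477111532275/6362632184 + 37044 = 922174458156371/6362632184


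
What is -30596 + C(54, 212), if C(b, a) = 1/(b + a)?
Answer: -8138535/266 ≈ -30596.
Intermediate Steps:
C(b, a) = 1/(a + b)
-30596 + C(54, 212) = -30596 + 1/(212 + 54) = -30596 + 1/266 = -8138535/266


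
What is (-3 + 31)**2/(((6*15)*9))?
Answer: 392/405 ≈ 0.96790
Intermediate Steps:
(-3 + 31)**2/(((6*15)*9)) = 28**2/((90*9)) = 784/810 = 784*(1/810) = 392/405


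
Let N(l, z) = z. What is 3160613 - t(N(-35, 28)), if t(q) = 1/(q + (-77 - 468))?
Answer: 1634036922/517 ≈ 3.1606e+6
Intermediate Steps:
t(q) = 1/(-545 + q) (t(q) = 1/(q - 545) = 1/(-545 + q))
3160613 - t(N(-35, 28)) = 3160613 - 1/(-545 + 28) = 3160613 - 1/(-517) = 3160613 - 1*(-1/517) = 3160613 + 1/517 = 1634036922/517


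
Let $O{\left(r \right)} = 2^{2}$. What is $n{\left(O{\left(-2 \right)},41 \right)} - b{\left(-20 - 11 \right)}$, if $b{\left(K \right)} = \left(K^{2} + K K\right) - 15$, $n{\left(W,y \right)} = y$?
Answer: $-1866$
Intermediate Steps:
$O{\left(r \right)} = 4$
$b{\left(K \right)} = -15 + 2 K^{2}$ ($b{\left(K \right)} = \left(K^{2} + K^{2}\right) - 15 = 2 K^{2} - 15 = -15 + 2 K^{2}$)
$n{\left(O{\left(-2 \right)},41 \right)} - b{\left(-20 - 11 \right)} = 41 - \left(-15 + 2 \left(-20 - 11\right)^{2}\right) = 41 - \left(-15 + 2 \left(-31\right)^{2}\right) = 41 - \left(-15 + 2 \cdot 961\right) = 41 - \left(-15 + 1922\right) = 41 - 1907 = -1866$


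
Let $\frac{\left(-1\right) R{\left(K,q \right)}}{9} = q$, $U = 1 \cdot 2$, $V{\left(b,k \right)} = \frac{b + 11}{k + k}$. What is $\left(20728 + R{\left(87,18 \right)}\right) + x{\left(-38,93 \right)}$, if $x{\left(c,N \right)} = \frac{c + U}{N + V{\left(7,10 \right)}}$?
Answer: $\frac{6437038}{313} \approx 20566.0$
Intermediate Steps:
$V{\left(b,k \right)} = \frac{11 + b}{2 k}$
$U = 2$
$R{\left(K,q \right)} = - 9 q$
$x{\left(c,N \right)} = \frac{2 + c}{\frac{9}{10} + N}$ ($x{\left(c,N \right)} = \frac{c + 2}{N + \frac{11 + 7}{2 \cdot 10}} = \frac{2 + c}{N + \frac{1}{2} \cdot \frac{1}{10} \cdot 18} = \frac{2 + c}{N + \frac{9}{10}} = \frac{2 + c}{\frac{9}{10} + N}$)
$\left(20728 + R{\left(87,18 \right)}\right) + x{\left(-38,93 \right)} = \left(20728 - 162\right) + \frac{10 \left(2 - 38\right)}{9 + 10 \cdot 93} = \left(20728 - 162\right) + 10 \frac{1}{9 + 930} \left(-36\right) = 20566 + 10 \cdot \frac{1}{939} \left(-36\right) = 20566 - \frac{120}{313} = \frac{6437038}{313}$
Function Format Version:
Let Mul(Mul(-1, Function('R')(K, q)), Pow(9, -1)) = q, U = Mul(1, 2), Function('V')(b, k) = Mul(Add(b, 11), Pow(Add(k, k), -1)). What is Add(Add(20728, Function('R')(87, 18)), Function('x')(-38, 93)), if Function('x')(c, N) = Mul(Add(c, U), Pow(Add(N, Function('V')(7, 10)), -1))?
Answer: Rational(6437038, 313) ≈ 20566.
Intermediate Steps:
Function('V')(b, k) = Mul(Rational(1, 2), Pow(k, -1), Add(11, b)) (Function('V')(b, k) = Mul(Add(11, b), Pow(Mul(2, k), -1)) = Mul(Add(11, b), Mul(Rational(1, 2), Pow(k, -1))) = Mul(Rational(1, 2), Pow(k, -1), Add(11, b)))
U = 2
Function('R')(K, q) = Mul(-9, q)
Function('x')(c, N) = Mul(Pow(Add(Rational(9, 10), N), -1), Add(2, c)) (Function('x')(c, N) = Mul(Add(c, 2), Pow(Add(N, Mul(Rational(1, 2), Pow(10, -1), Add(11, 7))), -1)) = Mul(Add(2, c), Pow(Add(N, Mul(Rational(1, 2), Rational(1, 10), 18)), -1)) = Mul(Add(2, c), Pow(Add(N, Rational(9, 10)), -1)) = Mul(Add(2, c), Pow(Add(Rational(9, 10), N), -1)) = Mul(Pow(Add(Rational(9, 10), N), -1), Add(2, c)))
Add(Add(20728, Function('R')(87, 18)), Function('x')(-38, 93)) = Add(Add(20728, Mul(-9, 18)), Mul(10, Pow(Add(9, Mul(10, 93)), -1), Add(2, -38))) = Add(Add(20728, -162), Mul(10, Pow(Add(9, 930), -1), -36)) = Add(20566, Mul(10, Pow(939, -1), -36)) = Add(20566, Mul(10, Rational(1, 939), -36)) = Add(20566, Rational(-120, 313)) = Rational(6437038, 313)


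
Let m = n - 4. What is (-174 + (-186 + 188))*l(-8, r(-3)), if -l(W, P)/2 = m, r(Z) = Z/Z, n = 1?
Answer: -1032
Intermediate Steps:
r(Z) = 1
m = -3 (m = 1 - 4 = -3)
l(W, P) = 6 (l(W, P) = -2*(-3) = 6)
(-174 + (-186 + 188))*l(-8, r(-3)) = (-174 + (-186 + 188))*6 = (-174 + 2)*6 = -172*6 = -1032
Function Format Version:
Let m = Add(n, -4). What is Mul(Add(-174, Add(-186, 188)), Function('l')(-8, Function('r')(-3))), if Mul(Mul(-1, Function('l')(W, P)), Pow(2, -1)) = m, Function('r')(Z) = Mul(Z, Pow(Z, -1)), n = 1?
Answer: -1032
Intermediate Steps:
Function('r')(Z) = 1
m = -3 (m = Add(1, -4) = -3)
Function('l')(W, P) = 6 (Function('l')(W, P) = Mul(-2, -3) = 6)
Mul(Add(-174, Add(-186, 188)), Function('l')(-8, Function('r')(-3))) = Mul(Add(-174, Add(-186, 188)), 6) = Mul(Add(-174, 2), 6) = Mul(-172, 6) = -1032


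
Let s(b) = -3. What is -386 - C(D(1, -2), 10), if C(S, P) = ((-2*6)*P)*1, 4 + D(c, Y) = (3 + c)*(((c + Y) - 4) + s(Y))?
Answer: -266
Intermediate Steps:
D(c, Y) = -4 + (3 + c)*(-7 + Y + c) (D(c, Y) = -4 + (3 + c)*(((c + Y) - 4) - 3) = -4 + (3 + c)*(((Y + c) - 4) - 3) = -4 + (3 + c)*((-4 + Y + c) - 3) = -4 + (3 + c)*(-7 + Y + c))
C(S, P) = -12*P (C(S, P) = -12*P*1 = -12*P)
-386 - C(D(1, -2), 10) = -386 - (-12)*10 = -386 - 1*(-120) = -386 + 120 = -266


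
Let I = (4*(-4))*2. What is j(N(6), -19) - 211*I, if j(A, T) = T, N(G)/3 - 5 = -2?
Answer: 6733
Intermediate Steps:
I = -32 (I = -16*2 = -32)
N(G) = 9 (N(G) = 15 + 3*(-2) = 15 - 6 = 9)
j(N(6), -19) - 211*I = -19 - 211*(-32) = -19 + 6752 = 6733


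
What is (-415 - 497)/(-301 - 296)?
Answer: 304/199 ≈ 1.5276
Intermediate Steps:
(-415 - 497)/(-301 - 296) = -912/(-597) = -912*(-1/597) = 304/199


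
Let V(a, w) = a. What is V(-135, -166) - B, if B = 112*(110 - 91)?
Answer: -2263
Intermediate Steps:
B = 2128 (B = 112*19 = 2128)
V(-135, -166) - B = -135 - 1*2128 = -135 - 2128 = -2263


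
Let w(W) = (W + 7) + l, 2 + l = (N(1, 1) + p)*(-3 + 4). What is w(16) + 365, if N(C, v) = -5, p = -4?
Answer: 377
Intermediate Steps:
l = -11 (l = -2 + (-5 - 4)*(-3 + 4) = -2 - 9*1 = -2 - 9 = -11)
w(W) = -4 + W (w(W) = (W + 7) - 11 = (7 + W) - 11 = -4 + W)
w(16) + 365 = (-4 + 16) + 365 = 12 + 365 = 377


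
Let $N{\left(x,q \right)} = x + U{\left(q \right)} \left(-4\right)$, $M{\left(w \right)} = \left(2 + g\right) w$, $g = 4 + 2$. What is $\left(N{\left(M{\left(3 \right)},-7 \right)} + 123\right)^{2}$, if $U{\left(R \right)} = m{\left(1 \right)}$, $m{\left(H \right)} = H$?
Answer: $20449$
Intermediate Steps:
$g = 6$
$U{\left(R \right)} = 1$
$M{\left(w \right)} = 8 w$ ($M{\left(w \right)} = \left(2 + 6\right) w = 8 w$)
$N{\left(x,q \right)} = -4 + x$ ($N{\left(x,q \right)} = x + 1 \left(-4\right) = x - 4 = -4 + x$)
$\left(N{\left(M{\left(3 \right)},-7 \right)} + 123\right)^{2} = \left(\left(-4 + 8 \cdot 3\right) + 123\right)^{2} = \left(\left(-4 + 24\right) + 123\right)^{2} = \left(20 + 123\right)^{2} = 143^{2} = 20449$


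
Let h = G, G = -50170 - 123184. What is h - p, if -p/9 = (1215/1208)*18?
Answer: -104607401/604 ≈ -1.7319e+5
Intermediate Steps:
G = -173354
h = -173354
p = -98415/604 (p = -9*1215/1208*18 = -9*1215*(1/1208)*18 = -10935*18/1208 = -9*10935/604 = -98415/604 ≈ -162.94)
h - p = -173354 - 1*(-98415/604) = -173354 + 98415/604 = -104607401/604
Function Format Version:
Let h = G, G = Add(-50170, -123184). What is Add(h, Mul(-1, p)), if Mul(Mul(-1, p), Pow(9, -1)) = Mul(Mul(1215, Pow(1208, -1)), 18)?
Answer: Rational(-104607401, 604) ≈ -1.7319e+5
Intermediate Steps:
G = -173354
h = -173354
p = Rational(-98415, 604) (p = Mul(-9, Mul(Mul(1215, Pow(1208, -1)), 18)) = Mul(-9, Mul(Mul(1215, Rational(1, 1208)), 18)) = Mul(-9, Mul(Rational(1215, 1208), 18)) = Mul(-9, Rational(10935, 604)) = Rational(-98415, 604) ≈ -162.94)
Add(h, Mul(-1, p)) = Add(-173354, Mul(-1, Rational(-98415, 604))) = Add(-173354, Rational(98415, 604)) = Rational(-104607401, 604)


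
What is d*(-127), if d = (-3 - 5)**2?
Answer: -8128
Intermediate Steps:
d = 64 (d = (-8)**2 = 64)
d*(-127) = 64*(-127) = -8128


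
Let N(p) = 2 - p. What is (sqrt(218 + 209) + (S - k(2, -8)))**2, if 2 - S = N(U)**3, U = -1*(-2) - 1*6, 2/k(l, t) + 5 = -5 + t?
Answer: 3740212/81 - 3850*sqrt(427)/9 ≈ 37336.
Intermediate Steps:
k(l, t) = 2/(-10 + t) (k(l, t) = 2/(-5 + (-5 + t)) = 2/(-10 + t))
U = -4 (U = 2 - 6 = -4)
S = -214 (S = 2 - (2 - 1*(-4))**3 = 2 - (2 + 4)**3 = 2 - 1*6**3 = 2 - 1*216 = 2 - 216 = -214)
(sqrt(218 + 209) + (S - k(2, -8)))**2 = (sqrt(218 + 209) + (-214 - 2/(-10 - 8)))**2 = (sqrt(427) + (-214 - 2/(-18)))**2 = (sqrt(427) + (-214 - 2*(-1)/18))**2 = (sqrt(427) + (-214 - 1*(-1/9)))**2 = (sqrt(427) + (-214 + 1/9))**2 = (sqrt(427) - 1925/9)**2 = (-1925/9 + sqrt(427))**2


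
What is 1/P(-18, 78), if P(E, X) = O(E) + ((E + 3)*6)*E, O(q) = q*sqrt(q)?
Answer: 5/8118 + I*sqrt(2)/48708 ≈ 0.00061592 + 2.9035e-5*I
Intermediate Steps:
O(q) = q**(3/2)
P(E, X) = E**(3/2) + E*(18 + 6*E) (P(E, X) = E**(3/2) + ((E + 3)*6)*E = E**(3/2) + ((3 + E)*6)*E = E**(3/2) + (18 + 6*E)*E = E**(3/2) + E*(18 + 6*E))
1/P(-18, 78) = 1/((-18)**(3/2) + 6*(-18)**2 + 18*(-18)) = 1/(-54*I*sqrt(2) + 6*324 - 324) = 1/(-54*I*sqrt(2) + 1944 - 324) = 1/(1620 - 54*I*sqrt(2))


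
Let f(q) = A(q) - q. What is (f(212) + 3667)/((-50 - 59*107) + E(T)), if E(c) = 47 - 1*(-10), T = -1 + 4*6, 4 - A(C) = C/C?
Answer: -1729/3153 ≈ -0.54837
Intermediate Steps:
A(C) = 3 (A(C) = 4 - C/C = 4 - 1*1 = 4 - 1 = 3)
T = 23 (T = -1 + 24 = 23)
f(q) = 3 - q
E(c) = 57 (E(c) = 47 + 10 = 57)
(f(212) + 3667)/((-50 - 59*107) + E(T)) = ((3 - 1*212) + 3667)/((-50 - 59*107) + 57) = ((3 - 212) + 3667)/((-50 - 6313) + 57) = (-209 + 3667)/(-6363 + 57) = 3458/(-6306) = 3458*(-1/6306) = -1729/3153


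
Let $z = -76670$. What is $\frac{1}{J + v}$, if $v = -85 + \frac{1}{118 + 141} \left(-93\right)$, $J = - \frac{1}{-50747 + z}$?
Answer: $- \frac{33001003}{2816934777} \approx -0.011715$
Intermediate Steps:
$J = \frac{1}{127417}$ ($J = - \frac{1}{-50747 - 76670} = - \frac{1}{-127417} = \left(-1\right) \left(- \frac{1}{127417}\right) = \frac{1}{127417} \approx 7.8482 \cdot 10^{-6}$)
$v = - \frac{22108}{259}$ ($v = -85 + \frac{1}{259} \left(-93\right) = -85 - \frac{93}{259} = - \frac{22108}{259} \approx -85.359$)
$\frac{1}{J + v} = \frac{1}{\frac{1}{127417} - \frac{22108}{259}} = \frac{1}{- \frac{2816934777}{33001003}} = - \frac{33001003}{2816934777}$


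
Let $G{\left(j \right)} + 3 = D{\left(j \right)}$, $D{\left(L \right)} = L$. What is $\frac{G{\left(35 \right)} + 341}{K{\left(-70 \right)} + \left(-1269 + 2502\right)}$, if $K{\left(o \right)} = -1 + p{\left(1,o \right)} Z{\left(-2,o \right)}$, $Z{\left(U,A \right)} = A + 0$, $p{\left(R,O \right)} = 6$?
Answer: $\frac{373}{812} \approx 0.45936$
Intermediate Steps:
$Z{\left(U,A \right)} = A$
$K{\left(o \right)} = -1 + 6 o$
$G{\left(j \right)} = -3 + j$
$\frac{G{\left(35 \right)} + 341}{K{\left(-70 \right)} + \left(-1269 + 2502\right)} = \frac{\left(-3 + 35\right) + 341}{\left(-1 + 6 \left(-70\right)\right) + \left(-1269 + 2502\right)} = \frac{32 + 341}{\left(-1 - 420\right) + 1233} = \frac{373}{-421 + 1233} = \frac{373}{812}$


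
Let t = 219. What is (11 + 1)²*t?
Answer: 31536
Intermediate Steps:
(11 + 1)²*t = (11 + 1)²*219 = 12²*219 = 144*219 = 31536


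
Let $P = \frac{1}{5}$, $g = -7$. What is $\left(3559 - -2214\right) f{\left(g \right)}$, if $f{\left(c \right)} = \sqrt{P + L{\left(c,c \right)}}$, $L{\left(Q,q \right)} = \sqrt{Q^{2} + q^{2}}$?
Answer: $\frac{5773 \sqrt{5 + 175 \sqrt{2}}}{5} \approx 18346.0$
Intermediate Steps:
$P = \frac{1}{5} \approx 0.2$
$f{\left(c \right)} = \sqrt{\frac{1}{5} + \sqrt{2} \sqrt{c^{2}}}$ ($f{\left(c \right)} = \sqrt{\frac{1}{5} + \sqrt{c^{2} + c^{2}}} = \sqrt{\frac{1}{5} + \sqrt{2 c^{2}}} = \sqrt{\frac{1}{5} + \sqrt{2} \sqrt{c^{2}}}$)
$\left(3559 - -2214\right) f{\left(g \right)} = \left(3559 - -2214\right) \frac{\sqrt{5 + 25 \sqrt{2} \sqrt{\left(-7\right)^{2}}}}{5} = \left(3559 + 2214\right) \frac{\sqrt{5 + 25 \sqrt{2} \sqrt{49}}}{5} = 5773 \frac{\sqrt{5 + 25 \sqrt{2} \cdot 7}}{5} = 5773 \frac{\sqrt{5 + 175 \sqrt{2}}}{5} = \frac{5773 \sqrt{5 + 175 \sqrt{2}}}{5}$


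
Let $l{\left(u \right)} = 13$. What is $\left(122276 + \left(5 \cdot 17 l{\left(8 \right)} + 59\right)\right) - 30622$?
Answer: $92818$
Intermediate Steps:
$\left(122276 + \left(5 \cdot 17 l{\left(8 \right)} + 59\right)\right) - 30622 = \left(122276 + \left(5 \cdot 17 \cdot 13 + 59\right)\right) - 30622 = \left(122276 + \left(85 \cdot 13 + 59\right)\right) - 30622 = \left(122276 + \left(1105 + 59\right)\right) - 30622 = \left(122276 + 1164\right) - 30622 = 123440 - 30622 = 92818$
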